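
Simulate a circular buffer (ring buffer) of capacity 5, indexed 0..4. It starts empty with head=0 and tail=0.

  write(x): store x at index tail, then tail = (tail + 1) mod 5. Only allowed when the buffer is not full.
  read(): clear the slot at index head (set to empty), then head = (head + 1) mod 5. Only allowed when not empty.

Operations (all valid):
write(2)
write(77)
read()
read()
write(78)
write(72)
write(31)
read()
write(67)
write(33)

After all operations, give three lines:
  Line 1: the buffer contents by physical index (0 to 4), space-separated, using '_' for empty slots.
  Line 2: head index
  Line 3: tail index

write(2): buf=[2 _ _ _ _], head=0, tail=1, size=1
write(77): buf=[2 77 _ _ _], head=0, tail=2, size=2
read(): buf=[_ 77 _ _ _], head=1, tail=2, size=1
read(): buf=[_ _ _ _ _], head=2, tail=2, size=0
write(78): buf=[_ _ 78 _ _], head=2, tail=3, size=1
write(72): buf=[_ _ 78 72 _], head=2, tail=4, size=2
write(31): buf=[_ _ 78 72 31], head=2, tail=0, size=3
read(): buf=[_ _ _ 72 31], head=3, tail=0, size=2
write(67): buf=[67 _ _ 72 31], head=3, tail=1, size=3
write(33): buf=[67 33 _ 72 31], head=3, tail=2, size=4

Answer: 67 33 _ 72 31
3
2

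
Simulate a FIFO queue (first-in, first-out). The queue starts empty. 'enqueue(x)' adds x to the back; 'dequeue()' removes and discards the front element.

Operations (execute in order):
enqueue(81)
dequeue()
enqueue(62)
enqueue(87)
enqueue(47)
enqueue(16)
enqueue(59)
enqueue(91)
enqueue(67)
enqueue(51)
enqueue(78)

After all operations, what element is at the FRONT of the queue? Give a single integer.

Answer: 62

Derivation:
enqueue(81): queue = [81]
dequeue(): queue = []
enqueue(62): queue = [62]
enqueue(87): queue = [62, 87]
enqueue(47): queue = [62, 87, 47]
enqueue(16): queue = [62, 87, 47, 16]
enqueue(59): queue = [62, 87, 47, 16, 59]
enqueue(91): queue = [62, 87, 47, 16, 59, 91]
enqueue(67): queue = [62, 87, 47, 16, 59, 91, 67]
enqueue(51): queue = [62, 87, 47, 16, 59, 91, 67, 51]
enqueue(78): queue = [62, 87, 47, 16, 59, 91, 67, 51, 78]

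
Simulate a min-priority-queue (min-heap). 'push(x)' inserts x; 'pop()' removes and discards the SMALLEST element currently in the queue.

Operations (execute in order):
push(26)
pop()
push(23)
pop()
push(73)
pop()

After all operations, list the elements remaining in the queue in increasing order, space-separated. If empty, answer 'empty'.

push(26): heap contents = [26]
pop() → 26: heap contents = []
push(23): heap contents = [23]
pop() → 23: heap contents = []
push(73): heap contents = [73]
pop() → 73: heap contents = []

Answer: empty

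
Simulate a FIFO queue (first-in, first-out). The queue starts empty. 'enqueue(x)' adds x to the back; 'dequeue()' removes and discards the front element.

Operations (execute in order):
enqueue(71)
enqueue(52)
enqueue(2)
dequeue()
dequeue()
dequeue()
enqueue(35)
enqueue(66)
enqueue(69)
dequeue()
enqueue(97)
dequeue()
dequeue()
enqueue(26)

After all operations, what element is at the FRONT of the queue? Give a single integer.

enqueue(71): queue = [71]
enqueue(52): queue = [71, 52]
enqueue(2): queue = [71, 52, 2]
dequeue(): queue = [52, 2]
dequeue(): queue = [2]
dequeue(): queue = []
enqueue(35): queue = [35]
enqueue(66): queue = [35, 66]
enqueue(69): queue = [35, 66, 69]
dequeue(): queue = [66, 69]
enqueue(97): queue = [66, 69, 97]
dequeue(): queue = [69, 97]
dequeue(): queue = [97]
enqueue(26): queue = [97, 26]

Answer: 97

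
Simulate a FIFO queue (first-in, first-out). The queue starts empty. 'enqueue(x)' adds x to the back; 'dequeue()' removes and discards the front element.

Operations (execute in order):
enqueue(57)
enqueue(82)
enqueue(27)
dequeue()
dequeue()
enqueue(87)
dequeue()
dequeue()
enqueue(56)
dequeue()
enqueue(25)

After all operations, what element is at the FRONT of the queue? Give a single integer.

enqueue(57): queue = [57]
enqueue(82): queue = [57, 82]
enqueue(27): queue = [57, 82, 27]
dequeue(): queue = [82, 27]
dequeue(): queue = [27]
enqueue(87): queue = [27, 87]
dequeue(): queue = [87]
dequeue(): queue = []
enqueue(56): queue = [56]
dequeue(): queue = []
enqueue(25): queue = [25]

Answer: 25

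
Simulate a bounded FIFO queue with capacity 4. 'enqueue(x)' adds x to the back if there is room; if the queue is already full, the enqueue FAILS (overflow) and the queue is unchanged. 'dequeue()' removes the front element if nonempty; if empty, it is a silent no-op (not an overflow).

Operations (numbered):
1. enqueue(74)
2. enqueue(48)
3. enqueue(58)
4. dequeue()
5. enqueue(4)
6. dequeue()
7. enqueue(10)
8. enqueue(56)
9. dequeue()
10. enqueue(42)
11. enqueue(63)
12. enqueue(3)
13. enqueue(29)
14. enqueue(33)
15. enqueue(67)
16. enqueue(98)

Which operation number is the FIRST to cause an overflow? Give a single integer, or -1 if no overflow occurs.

Answer: 11

Derivation:
1. enqueue(74): size=1
2. enqueue(48): size=2
3. enqueue(58): size=3
4. dequeue(): size=2
5. enqueue(4): size=3
6. dequeue(): size=2
7. enqueue(10): size=3
8. enqueue(56): size=4
9. dequeue(): size=3
10. enqueue(42): size=4
11. enqueue(63): size=4=cap → OVERFLOW (fail)
12. enqueue(3): size=4=cap → OVERFLOW (fail)
13. enqueue(29): size=4=cap → OVERFLOW (fail)
14. enqueue(33): size=4=cap → OVERFLOW (fail)
15. enqueue(67): size=4=cap → OVERFLOW (fail)
16. enqueue(98): size=4=cap → OVERFLOW (fail)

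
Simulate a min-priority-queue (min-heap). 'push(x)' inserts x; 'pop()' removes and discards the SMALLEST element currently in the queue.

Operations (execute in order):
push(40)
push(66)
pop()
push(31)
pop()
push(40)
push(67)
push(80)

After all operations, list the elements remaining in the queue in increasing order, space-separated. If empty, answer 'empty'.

push(40): heap contents = [40]
push(66): heap contents = [40, 66]
pop() → 40: heap contents = [66]
push(31): heap contents = [31, 66]
pop() → 31: heap contents = [66]
push(40): heap contents = [40, 66]
push(67): heap contents = [40, 66, 67]
push(80): heap contents = [40, 66, 67, 80]

Answer: 40 66 67 80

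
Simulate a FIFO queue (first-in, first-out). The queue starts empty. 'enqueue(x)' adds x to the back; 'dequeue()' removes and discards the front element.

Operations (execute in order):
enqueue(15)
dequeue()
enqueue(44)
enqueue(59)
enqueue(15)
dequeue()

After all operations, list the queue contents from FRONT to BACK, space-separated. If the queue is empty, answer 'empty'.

Answer: 59 15

Derivation:
enqueue(15): [15]
dequeue(): []
enqueue(44): [44]
enqueue(59): [44, 59]
enqueue(15): [44, 59, 15]
dequeue(): [59, 15]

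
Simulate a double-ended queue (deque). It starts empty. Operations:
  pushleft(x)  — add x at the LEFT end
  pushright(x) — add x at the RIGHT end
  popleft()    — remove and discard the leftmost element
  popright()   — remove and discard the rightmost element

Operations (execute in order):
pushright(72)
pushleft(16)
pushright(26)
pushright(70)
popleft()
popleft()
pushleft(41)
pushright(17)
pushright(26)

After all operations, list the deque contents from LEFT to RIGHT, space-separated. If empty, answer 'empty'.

pushright(72): [72]
pushleft(16): [16, 72]
pushright(26): [16, 72, 26]
pushright(70): [16, 72, 26, 70]
popleft(): [72, 26, 70]
popleft(): [26, 70]
pushleft(41): [41, 26, 70]
pushright(17): [41, 26, 70, 17]
pushright(26): [41, 26, 70, 17, 26]

Answer: 41 26 70 17 26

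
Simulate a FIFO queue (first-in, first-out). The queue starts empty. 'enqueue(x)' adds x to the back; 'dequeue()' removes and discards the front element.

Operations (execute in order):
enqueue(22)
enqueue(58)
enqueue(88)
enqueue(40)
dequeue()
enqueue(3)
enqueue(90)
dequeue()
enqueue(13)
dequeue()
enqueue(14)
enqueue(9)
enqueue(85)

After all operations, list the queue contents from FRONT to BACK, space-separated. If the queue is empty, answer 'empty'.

Answer: 40 3 90 13 14 9 85

Derivation:
enqueue(22): [22]
enqueue(58): [22, 58]
enqueue(88): [22, 58, 88]
enqueue(40): [22, 58, 88, 40]
dequeue(): [58, 88, 40]
enqueue(3): [58, 88, 40, 3]
enqueue(90): [58, 88, 40, 3, 90]
dequeue(): [88, 40, 3, 90]
enqueue(13): [88, 40, 3, 90, 13]
dequeue(): [40, 3, 90, 13]
enqueue(14): [40, 3, 90, 13, 14]
enqueue(9): [40, 3, 90, 13, 14, 9]
enqueue(85): [40, 3, 90, 13, 14, 9, 85]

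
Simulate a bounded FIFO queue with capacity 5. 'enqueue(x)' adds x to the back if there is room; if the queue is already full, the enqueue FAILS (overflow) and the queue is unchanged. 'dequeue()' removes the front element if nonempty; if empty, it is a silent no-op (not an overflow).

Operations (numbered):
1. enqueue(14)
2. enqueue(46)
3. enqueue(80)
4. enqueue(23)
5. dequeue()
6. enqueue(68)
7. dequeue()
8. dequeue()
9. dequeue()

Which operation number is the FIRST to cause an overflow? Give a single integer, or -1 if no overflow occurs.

Answer: -1

Derivation:
1. enqueue(14): size=1
2. enqueue(46): size=2
3. enqueue(80): size=3
4. enqueue(23): size=4
5. dequeue(): size=3
6. enqueue(68): size=4
7. dequeue(): size=3
8. dequeue(): size=2
9. dequeue(): size=1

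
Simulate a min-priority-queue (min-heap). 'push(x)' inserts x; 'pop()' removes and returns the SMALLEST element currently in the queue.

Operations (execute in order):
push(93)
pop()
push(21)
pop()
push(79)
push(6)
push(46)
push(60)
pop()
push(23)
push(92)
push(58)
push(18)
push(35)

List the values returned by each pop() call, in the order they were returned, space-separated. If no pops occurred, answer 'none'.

Answer: 93 21 6

Derivation:
push(93): heap contents = [93]
pop() → 93: heap contents = []
push(21): heap contents = [21]
pop() → 21: heap contents = []
push(79): heap contents = [79]
push(6): heap contents = [6, 79]
push(46): heap contents = [6, 46, 79]
push(60): heap contents = [6, 46, 60, 79]
pop() → 6: heap contents = [46, 60, 79]
push(23): heap contents = [23, 46, 60, 79]
push(92): heap contents = [23, 46, 60, 79, 92]
push(58): heap contents = [23, 46, 58, 60, 79, 92]
push(18): heap contents = [18, 23, 46, 58, 60, 79, 92]
push(35): heap contents = [18, 23, 35, 46, 58, 60, 79, 92]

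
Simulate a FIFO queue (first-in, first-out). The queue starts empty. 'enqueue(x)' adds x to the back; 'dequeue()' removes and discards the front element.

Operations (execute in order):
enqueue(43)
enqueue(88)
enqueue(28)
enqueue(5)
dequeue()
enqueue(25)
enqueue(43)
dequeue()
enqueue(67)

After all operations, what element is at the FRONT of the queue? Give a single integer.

enqueue(43): queue = [43]
enqueue(88): queue = [43, 88]
enqueue(28): queue = [43, 88, 28]
enqueue(5): queue = [43, 88, 28, 5]
dequeue(): queue = [88, 28, 5]
enqueue(25): queue = [88, 28, 5, 25]
enqueue(43): queue = [88, 28, 5, 25, 43]
dequeue(): queue = [28, 5, 25, 43]
enqueue(67): queue = [28, 5, 25, 43, 67]

Answer: 28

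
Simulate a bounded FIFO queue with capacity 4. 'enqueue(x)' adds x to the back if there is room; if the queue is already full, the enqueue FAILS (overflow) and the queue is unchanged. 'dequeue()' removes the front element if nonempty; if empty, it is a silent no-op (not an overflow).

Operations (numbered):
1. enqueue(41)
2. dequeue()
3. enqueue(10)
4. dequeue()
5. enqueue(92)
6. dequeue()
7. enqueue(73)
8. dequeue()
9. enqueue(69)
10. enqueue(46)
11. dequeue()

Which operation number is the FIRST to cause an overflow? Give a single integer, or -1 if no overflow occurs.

Answer: -1

Derivation:
1. enqueue(41): size=1
2. dequeue(): size=0
3. enqueue(10): size=1
4. dequeue(): size=0
5. enqueue(92): size=1
6. dequeue(): size=0
7. enqueue(73): size=1
8. dequeue(): size=0
9. enqueue(69): size=1
10. enqueue(46): size=2
11. dequeue(): size=1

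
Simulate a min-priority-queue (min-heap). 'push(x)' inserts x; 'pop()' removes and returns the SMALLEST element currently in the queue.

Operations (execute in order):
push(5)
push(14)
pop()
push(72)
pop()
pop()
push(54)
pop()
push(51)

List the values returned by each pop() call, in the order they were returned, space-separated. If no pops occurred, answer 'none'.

push(5): heap contents = [5]
push(14): heap contents = [5, 14]
pop() → 5: heap contents = [14]
push(72): heap contents = [14, 72]
pop() → 14: heap contents = [72]
pop() → 72: heap contents = []
push(54): heap contents = [54]
pop() → 54: heap contents = []
push(51): heap contents = [51]

Answer: 5 14 72 54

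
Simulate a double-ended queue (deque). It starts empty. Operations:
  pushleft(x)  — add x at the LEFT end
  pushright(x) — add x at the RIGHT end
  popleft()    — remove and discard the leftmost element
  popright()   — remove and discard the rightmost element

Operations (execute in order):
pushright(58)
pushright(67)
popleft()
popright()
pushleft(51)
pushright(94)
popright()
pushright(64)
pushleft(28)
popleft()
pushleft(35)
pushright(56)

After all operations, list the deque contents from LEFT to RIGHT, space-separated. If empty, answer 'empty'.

Answer: 35 51 64 56

Derivation:
pushright(58): [58]
pushright(67): [58, 67]
popleft(): [67]
popright(): []
pushleft(51): [51]
pushright(94): [51, 94]
popright(): [51]
pushright(64): [51, 64]
pushleft(28): [28, 51, 64]
popleft(): [51, 64]
pushleft(35): [35, 51, 64]
pushright(56): [35, 51, 64, 56]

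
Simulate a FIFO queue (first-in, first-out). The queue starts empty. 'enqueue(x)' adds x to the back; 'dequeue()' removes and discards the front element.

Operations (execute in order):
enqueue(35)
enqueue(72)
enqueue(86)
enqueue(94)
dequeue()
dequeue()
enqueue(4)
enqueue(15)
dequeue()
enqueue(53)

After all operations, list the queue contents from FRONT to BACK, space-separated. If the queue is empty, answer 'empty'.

Answer: 94 4 15 53

Derivation:
enqueue(35): [35]
enqueue(72): [35, 72]
enqueue(86): [35, 72, 86]
enqueue(94): [35, 72, 86, 94]
dequeue(): [72, 86, 94]
dequeue(): [86, 94]
enqueue(4): [86, 94, 4]
enqueue(15): [86, 94, 4, 15]
dequeue(): [94, 4, 15]
enqueue(53): [94, 4, 15, 53]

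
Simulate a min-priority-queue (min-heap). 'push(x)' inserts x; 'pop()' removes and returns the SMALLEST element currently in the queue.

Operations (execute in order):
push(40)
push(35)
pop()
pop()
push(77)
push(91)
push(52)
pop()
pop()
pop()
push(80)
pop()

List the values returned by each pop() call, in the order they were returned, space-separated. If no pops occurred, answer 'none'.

push(40): heap contents = [40]
push(35): heap contents = [35, 40]
pop() → 35: heap contents = [40]
pop() → 40: heap contents = []
push(77): heap contents = [77]
push(91): heap contents = [77, 91]
push(52): heap contents = [52, 77, 91]
pop() → 52: heap contents = [77, 91]
pop() → 77: heap contents = [91]
pop() → 91: heap contents = []
push(80): heap contents = [80]
pop() → 80: heap contents = []

Answer: 35 40 52 77 91 80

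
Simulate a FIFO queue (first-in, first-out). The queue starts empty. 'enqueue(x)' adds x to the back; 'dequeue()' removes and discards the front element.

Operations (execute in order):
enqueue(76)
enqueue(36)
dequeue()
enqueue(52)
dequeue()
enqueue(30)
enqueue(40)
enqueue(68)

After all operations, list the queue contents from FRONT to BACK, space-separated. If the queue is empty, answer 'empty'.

enqueue(76): [76]
enqueue(36): [76, 36]
dequeue(): [36]
enqueue(52): [36, 52]
dequeue(): [52]
enqueue(30): [52, 30]
enqueue(40): [52, 30, 40]
enqueue(68): [52, 30, 40, 68]

Answer: 52 30 40 68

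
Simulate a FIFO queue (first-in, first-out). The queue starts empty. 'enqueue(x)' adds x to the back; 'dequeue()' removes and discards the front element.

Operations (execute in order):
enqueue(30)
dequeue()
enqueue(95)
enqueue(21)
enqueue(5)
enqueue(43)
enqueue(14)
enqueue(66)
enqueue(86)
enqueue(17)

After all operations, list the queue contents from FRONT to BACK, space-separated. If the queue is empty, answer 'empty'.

enqueue(30): [30]
dequeue(): []
enqueue(95): [95]
enqueue(21): [95, 21]
enqueue(5): [95, 21, 5]
enqueue(43): [95, 21, 5, 43]
enqueue(14): [95, 21, 5, 43, 14]
enqueue(66): [95, 21, 5, 43, 14, 66]
enqueue(86): [95, 21, 5, 43, 14, 66, 86]
enqueue(17): [95, 21, 5, 43, 14, 66, 86, 17]

Answer: 95 21 5 43 14 66 86 17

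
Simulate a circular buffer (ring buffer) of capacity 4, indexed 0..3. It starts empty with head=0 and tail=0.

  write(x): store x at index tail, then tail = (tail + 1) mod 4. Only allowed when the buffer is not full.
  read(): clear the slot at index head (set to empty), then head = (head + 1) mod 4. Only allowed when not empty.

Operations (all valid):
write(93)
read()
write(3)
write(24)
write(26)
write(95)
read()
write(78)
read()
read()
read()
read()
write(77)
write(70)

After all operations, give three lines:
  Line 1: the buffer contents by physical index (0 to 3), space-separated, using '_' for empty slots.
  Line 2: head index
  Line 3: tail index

write(93): buf=[93 _ _ _], head=0, tail=1, size=1
read(): buf=[_ _ _ _], head=1, tail=1, size=0
write(3): buf=[_ 3 _ _], head=1, tail=2, size=1
write(24): buf=[_ 3 24 _], head=1, tail=3, size=2
write(26): buf=[_ 3 24 26], head=1, tail=0, size=3
write(95): buf=[95 3 24 26], head=1, tail=1, size=4
read(): buf=[95 _ 24 26], head=2, tail=1, size=3
write(78): buf=[95 78 24 26], head=2, tail=2, size=4
read(): buf=[95 78 _ 26], head=3, tail=2, size=3
read(): buf=[95 78 _ _], head=0, tail=2, size=2
read(): buf=[_ 78 _ _], head=1, tail=2, size=1
read(): buf=[_ _ _ _], head=2, tail=2, size=0
write(77): buf=[_ _ 77 _], head=2, tail=3, size=1
write(70): buf=[_ _ 77 70], head=2, tail=0, size=2

Answer: _ _ 77 70
2
0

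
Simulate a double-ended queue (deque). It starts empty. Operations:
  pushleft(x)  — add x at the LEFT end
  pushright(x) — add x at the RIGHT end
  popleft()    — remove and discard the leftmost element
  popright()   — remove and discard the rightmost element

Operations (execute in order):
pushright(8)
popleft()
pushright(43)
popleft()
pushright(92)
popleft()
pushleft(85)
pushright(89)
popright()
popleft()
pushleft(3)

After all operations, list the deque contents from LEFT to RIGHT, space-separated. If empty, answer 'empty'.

pushright(8): [8]
popleft(): []
pushright(43): [43]
popleft(): []
pushright(92): [92]
popleft(): []
pushleft(85): [85]
pushright(89): [85, 89]
popright(): [85]
popleft(): []
pushleft(3): [3]

Answer: 3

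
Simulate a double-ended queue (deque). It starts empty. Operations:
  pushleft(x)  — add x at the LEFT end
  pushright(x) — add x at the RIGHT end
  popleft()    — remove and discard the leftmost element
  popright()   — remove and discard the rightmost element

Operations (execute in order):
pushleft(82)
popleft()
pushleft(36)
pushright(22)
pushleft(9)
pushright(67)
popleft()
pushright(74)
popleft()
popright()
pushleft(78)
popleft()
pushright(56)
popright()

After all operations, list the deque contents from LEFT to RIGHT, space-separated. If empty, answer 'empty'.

Answer: 22 67

Derivation:
pushleft(82): [82]
popleft(): []
pushleft(36): [36]
pushright(22): [36, 22]
pushleft(9): [9, 36, 22]
pushright(67): [9, 36, 22, 67]
popleft(): [36, 22, 67]
pushright(74): [36, 22, 67, 74]
popleft(): [22, 67, 74]
popright(): [22, 67]
pushleft(78): [78, 22, 67]
popleft(): [22, 67]
pushright(56): [22, 67, 56]
popright(): [22, 67]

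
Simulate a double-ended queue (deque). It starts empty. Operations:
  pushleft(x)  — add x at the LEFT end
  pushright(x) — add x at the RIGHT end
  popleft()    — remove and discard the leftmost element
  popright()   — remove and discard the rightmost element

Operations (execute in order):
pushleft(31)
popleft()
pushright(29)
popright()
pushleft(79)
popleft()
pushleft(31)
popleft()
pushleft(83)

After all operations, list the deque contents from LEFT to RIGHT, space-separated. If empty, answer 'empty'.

Answer: 83

Derivation:
pushleft(31): [31]
popleft(): []
pushright(29): [29]
popright(): []
pushleft(79): [79]
popleft(): []
pushleft(31): [31]
popleft(): []
pushleft(83): [83]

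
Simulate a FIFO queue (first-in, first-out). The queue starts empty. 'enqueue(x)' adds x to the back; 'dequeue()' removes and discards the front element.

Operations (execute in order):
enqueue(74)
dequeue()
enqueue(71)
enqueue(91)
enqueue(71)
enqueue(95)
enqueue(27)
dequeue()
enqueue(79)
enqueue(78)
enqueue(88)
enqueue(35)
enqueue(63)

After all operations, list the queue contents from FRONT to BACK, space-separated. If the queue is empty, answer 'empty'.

Answer: 91 71 95 27 79 78 88 35 63

Derivation:
enqueue(74): [74]
dequeue(): []
enqueue(71): [71]
enqueue(91): [71, 91]
enqueue(71): [71, 91, 71]
enqueue(95): [71, 91, 71, 95]
enqueue(27): [71, 91, 71, 95, 27]
dequeue(): [91, 71, 95, 27]
enqueue(79): [91, 71, 95, 27, 79]
enqueue(78): [91, 71, 95, 27, 79, 78]
enqueue(88): [91, 71, 95, 27, 79, 78, 88]
enqueue(35): [91, 71, 95, 27, 79, 78, 88, 35]
enqueue(63): [91, 71, 95, 27, 79, 78, 88, 35, 63]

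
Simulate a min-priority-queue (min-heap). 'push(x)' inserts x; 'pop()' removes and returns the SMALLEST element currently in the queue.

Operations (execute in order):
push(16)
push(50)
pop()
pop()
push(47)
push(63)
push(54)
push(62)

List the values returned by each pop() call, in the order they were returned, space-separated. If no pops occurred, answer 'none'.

push(16): heap contents = [16]
push(50): heap contents = [16, 50]
pop() → 16: heap contents = [50]
pop() → 50: heap contents = []
push(47): heap contents = [47]
push(63): heap contents = [47, 63]
push(54): heap contents = [47, 54, 63]
push(62): heap contents = [47, 54, 62, 63]

Answer: 16 50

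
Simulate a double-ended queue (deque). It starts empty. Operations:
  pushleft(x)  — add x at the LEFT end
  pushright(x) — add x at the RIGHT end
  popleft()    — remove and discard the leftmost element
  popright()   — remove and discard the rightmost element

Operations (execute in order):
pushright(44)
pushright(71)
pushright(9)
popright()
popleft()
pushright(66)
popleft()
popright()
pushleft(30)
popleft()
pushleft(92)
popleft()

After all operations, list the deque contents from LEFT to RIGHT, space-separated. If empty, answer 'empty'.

Answer: empty

Derivation:
pushright(44): [44]
pushright(71): [44, 71]
pushright(9): [44, 71, 9]
popright(): [44, 71]
popleft(): [71]
pushright(66): [71, 66]
popleft(): [66]
popright(): []
pushleft(30): [30]
popleft(): []
pushleft(92): [92]
popleft(): []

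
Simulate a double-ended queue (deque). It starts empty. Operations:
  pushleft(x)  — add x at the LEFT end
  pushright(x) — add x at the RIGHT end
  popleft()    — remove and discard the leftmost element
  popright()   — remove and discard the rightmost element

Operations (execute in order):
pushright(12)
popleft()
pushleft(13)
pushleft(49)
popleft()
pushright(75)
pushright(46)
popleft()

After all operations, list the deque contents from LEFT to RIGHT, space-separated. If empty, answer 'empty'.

Answer: 75 46

Derivation:
pushright(12): [12]
popleft(): []
pushleft(13): [13]
pushleft(49): [49, 13]
popleft(): [13]
pushright(75): [13, 75]
pushright(46): [13, 75, 46]
popleft(): [75, 46]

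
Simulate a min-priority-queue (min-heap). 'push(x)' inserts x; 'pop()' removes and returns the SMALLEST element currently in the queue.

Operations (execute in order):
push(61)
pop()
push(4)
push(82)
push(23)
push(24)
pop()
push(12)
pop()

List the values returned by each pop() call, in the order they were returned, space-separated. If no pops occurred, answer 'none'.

push(61): heap contents = [61]
pop() → 61: heap contents = []
push(4): heap contents = [4]
push(82): heap contents = [4, 82]
push(23): heap contents = [4, 23, 82]
push(24): heap contents = [4, 23, 24, 82]
pop() → 4: heap contents = [23, 24, 82]
push(12): heap contents = [12, 23, 24, 82]
pop() → 12: heap contents = [23, 24, 82]

Answer: 61 4 12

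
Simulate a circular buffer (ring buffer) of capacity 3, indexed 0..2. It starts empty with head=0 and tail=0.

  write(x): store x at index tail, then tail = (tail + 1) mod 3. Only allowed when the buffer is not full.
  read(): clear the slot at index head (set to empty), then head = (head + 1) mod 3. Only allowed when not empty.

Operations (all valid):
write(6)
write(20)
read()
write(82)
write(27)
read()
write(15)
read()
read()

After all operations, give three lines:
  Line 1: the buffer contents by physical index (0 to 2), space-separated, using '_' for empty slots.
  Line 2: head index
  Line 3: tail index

write(6): buf=[6 _ _], head=0, tail=1, size=1
write(20): buf=[6 20 _], head=0, tail=2, size=2
read(): buf=[_ 20 _], head=1, tail=2, size=1
write(82): buf=[_ 20 82], head=1, tail=0, size=2
write(27): buf=[27 20 82], head=1, tail=1, size=3
read(): buf=[27 _ 82], head=2, tail=1, size=2
write(15): buf=[27 15 82], head=2, tail=2, size=3
read(): buf=[27 15 _], head=0, tail=2, size=2
read(): buf=[_ 15 _], head=1, tail=2, size=1

Answer: _ 15 _
1
2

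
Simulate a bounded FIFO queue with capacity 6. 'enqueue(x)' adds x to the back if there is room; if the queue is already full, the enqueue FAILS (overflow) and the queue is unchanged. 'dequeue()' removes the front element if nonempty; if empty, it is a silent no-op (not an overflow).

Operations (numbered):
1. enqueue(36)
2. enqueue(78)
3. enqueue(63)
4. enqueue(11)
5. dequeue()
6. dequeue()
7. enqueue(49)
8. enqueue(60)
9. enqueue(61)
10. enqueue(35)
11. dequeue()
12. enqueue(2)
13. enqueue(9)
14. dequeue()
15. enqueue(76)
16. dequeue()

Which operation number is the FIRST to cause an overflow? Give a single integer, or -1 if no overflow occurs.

Answer: 13

Derivation:
1. enqueue(36): size=1
2. enqueue(78): size=2
3. enqueue(63): size=3
4. enqueue(11): size=4
5. dequeue(): size=3
6. dequeue(): size=2
7. enqueue(49): size=3
8. enqueue(60): size=4
9. enqueue(61): size=5
10. enqueue(35): size=6
11. dequeue(): size=5
12. enqueue(2): size=6
13. enqueue(9): size=6=cap → OVERFLOW (fail)
14. dequeue(): size=5
15. enqueue(76): size=6
16. dequeue(): size=5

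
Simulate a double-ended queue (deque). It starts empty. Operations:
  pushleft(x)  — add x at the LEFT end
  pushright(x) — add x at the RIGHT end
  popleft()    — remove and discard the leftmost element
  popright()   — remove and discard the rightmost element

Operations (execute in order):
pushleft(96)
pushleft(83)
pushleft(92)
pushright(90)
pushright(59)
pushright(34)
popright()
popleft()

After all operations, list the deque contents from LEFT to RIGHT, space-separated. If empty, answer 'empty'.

pushleft(96): [96]
pushleft(83): [83, 96]
pushleft(92): [92, 83, 96]
pushright(90): [92, 83, 96, 90]
pushright(59): [92, 83, 96, 90, 59]
pushright(34): [92, 83, 96, 90, 59, 34]
popright(): [92, 83, 96, 90, 59]
popleft(): [83, 96, 90, 59]

Answer: 83 96 90 59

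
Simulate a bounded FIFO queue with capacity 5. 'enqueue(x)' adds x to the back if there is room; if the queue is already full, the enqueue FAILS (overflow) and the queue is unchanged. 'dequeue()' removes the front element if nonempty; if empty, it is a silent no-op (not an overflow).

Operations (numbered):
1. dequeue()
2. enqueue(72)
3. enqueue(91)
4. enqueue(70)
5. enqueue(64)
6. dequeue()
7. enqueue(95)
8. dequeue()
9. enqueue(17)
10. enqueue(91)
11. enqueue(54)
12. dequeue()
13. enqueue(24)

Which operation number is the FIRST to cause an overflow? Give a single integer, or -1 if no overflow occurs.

1. dequeue(): empty, no-op, size=0
2. enqueue(72): size=1
3. enqueue(91): size=2
4. enqueue(70): size=3
5. enqueue(64): size=4
6. dequeue(): size=3
7. enqueue(95): size=4
8. dequeue(): size=3
9. enqueue(17): size=4
10. enqueue(91): size=5
11. enqueue(54): size=5=cap → OVERFLOW (fail)
12. dequeue(): size=4
13. enqueue(24): size=5

Answer: 11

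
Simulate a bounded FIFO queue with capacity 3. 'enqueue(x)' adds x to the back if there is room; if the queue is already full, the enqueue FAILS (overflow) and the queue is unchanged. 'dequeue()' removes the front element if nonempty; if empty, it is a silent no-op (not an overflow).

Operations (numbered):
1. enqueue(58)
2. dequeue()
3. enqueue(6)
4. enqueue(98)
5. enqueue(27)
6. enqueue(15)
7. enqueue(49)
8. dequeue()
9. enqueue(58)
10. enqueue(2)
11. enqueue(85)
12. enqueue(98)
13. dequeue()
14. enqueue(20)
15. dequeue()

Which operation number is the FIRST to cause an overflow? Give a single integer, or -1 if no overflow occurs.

Answer: 6

Derivation:
1. enqueue(58): size=1
2. dequeue(): size=0
3. enqueue(6): size=1
4. enqueue(98): size=2
5. enqueue(27): size=3
6. enqueue(15): size=3=cap → OVERFLOW (fail)
7. enqueue(49): size=3=cap → OVERFLOW (fail)
8. dequeue(): size=2
9. enqueue(58): size=3
10. enqueue(2): size=3=cap → OVERFLOW (fail)
11. enqueue(85): size=3=cap → OVERFLOW (fail)
12. enqueue(98): size=3=cap → OVERFLOW (fail)
13. dequeue(): size=2
14. enqueue(20): size=3
15. dequeue(): size=2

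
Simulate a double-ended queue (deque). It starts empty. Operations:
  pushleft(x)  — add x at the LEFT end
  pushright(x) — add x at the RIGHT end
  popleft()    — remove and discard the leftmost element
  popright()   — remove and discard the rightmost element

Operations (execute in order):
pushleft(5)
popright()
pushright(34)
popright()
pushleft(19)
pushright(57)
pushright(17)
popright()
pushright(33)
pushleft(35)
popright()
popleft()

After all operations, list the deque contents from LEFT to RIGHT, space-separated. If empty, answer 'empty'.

Answer: 19 57

Derivation:
pushleft(5): [5]
popright(): []
pushright(34): [34]
popright(): []
pushleft(19): [19]
pushright(57): [19, 57]
pushright(17): [19, 57, 17]
popright(): [19, 57]
pushright(33): [19, 57, 33]
pushleft(35): [35, 19, 57, 33]
popright(): [35, 19, 57]
popleft(): [19, 57]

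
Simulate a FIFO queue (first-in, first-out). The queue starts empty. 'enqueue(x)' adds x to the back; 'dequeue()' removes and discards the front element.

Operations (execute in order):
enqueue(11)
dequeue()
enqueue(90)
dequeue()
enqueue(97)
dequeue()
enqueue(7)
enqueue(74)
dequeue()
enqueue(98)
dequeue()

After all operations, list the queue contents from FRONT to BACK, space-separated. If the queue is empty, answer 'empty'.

Answer: 98

Derivation:
enqueue(11): [11]
dequeue(): []
enqueue(90): [90]
dequeue(): []
enqueue(97): [97]
dequeue(): []
enqueue(7): [7]
enqueue(74): [7, 74]
dequeue(): [74]
enqueue(98): [74, 98]
dequeue(): [98]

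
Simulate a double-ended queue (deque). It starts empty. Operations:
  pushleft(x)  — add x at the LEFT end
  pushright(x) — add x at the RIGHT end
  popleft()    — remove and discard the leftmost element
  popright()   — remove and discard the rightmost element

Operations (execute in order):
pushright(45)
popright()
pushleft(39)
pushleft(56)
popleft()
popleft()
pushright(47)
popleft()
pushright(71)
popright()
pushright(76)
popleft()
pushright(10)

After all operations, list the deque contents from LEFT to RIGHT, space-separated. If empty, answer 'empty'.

pushright(45): [45]
popright(): []
pushleft(39): [39]
pushleft(56): [56, 39]
popleft(): [39]
popleft(): []
pushright(47): [47]
popleft(): []
pushright(71): [71]
popright(): []
pushright(76): [76]
popleft(): []
pushright(10): [10]

Answer: 10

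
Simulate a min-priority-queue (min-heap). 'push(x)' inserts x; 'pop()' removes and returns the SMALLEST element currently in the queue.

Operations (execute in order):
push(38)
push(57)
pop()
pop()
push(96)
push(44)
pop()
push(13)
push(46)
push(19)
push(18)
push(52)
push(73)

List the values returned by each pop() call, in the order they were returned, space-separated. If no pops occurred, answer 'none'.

push(38): heap contents = [38]
push(57): heap contents = [38, 57]
pop() → 38: heap contents = [57]
pop() → 57: heap contents = []
push(96): heap contents = [96]
push(44): heap contents = [44, 96]
pop() → 44: heap contents = [96]
push(13): heap contents = [13, 96]
push(46): heap contents = [13, 46, 96]
push(19): heap contents = [13, 19, 46, 96]
push(18): heap contents = [13, 18, 19, 46, 96]
push(52): heap contents = [13, 18, 19, 46, 52, 96]
push(73): heap contents = [13, 18, 19, 46, 52, 73, 96]

Answer: 38 57 44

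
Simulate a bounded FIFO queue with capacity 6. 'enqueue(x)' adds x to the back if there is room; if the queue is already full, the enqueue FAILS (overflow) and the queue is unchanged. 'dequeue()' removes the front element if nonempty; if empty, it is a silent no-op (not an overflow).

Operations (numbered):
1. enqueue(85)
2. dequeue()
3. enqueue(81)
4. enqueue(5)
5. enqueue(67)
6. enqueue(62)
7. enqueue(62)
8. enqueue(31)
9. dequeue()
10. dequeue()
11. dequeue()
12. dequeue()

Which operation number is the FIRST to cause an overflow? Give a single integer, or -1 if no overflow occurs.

1. enqueue(85): size=1
2. dequeue(): size=0
3. enqueue(81): size=1
4. enqueue(5): size=2
5. enqueue(67): size=3
6. enqueue(62): size=4
7. enqueue(62): size=5
8. enqueue(31): size=6
9. dequeue(): size=5
10. dequeue(): size=4
11. dequeue(): size=3
12. dequeue(): size=2

Answer: -1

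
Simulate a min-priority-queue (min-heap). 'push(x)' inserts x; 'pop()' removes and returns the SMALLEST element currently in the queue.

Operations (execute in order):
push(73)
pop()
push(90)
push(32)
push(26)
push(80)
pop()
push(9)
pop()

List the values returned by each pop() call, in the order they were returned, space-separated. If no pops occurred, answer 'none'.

push(73): heap contents = [73]
pop() → 73: heap contents = []
push(90): heap contents = [90]
push(32): heap contents = [32, 90]
push(26): heap contents = [26, 32, 90]
push(80): heap contents = [26, 32, 80, 90]
pop() → 26: heap contents = [32, 80, 90]
push(9): heap contents = [9, 32, 80, 90]
pop() → 9: heap contents = [32, 80, 90]

Answer: 73 26 9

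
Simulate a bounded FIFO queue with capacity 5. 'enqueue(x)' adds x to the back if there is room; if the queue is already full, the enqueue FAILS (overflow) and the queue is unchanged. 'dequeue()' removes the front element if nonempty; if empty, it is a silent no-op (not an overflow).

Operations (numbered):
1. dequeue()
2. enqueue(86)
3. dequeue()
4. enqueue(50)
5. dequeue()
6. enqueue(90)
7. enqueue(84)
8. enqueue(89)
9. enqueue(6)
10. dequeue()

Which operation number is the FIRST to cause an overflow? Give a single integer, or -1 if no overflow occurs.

Answer: -1

Derivation:
1. dequeue(): empty, no-op, size=0
2. enqueue(86): size=1
3. dequeue(): size=0
4. enqueue(50): size=1
5. dequeue(): size=0
6. enqueue(90): size=1
7. enqueue(84): size=2
8. enqueue(89): size=3
9. enqueue(6): size=4
10. dequeue(): size=3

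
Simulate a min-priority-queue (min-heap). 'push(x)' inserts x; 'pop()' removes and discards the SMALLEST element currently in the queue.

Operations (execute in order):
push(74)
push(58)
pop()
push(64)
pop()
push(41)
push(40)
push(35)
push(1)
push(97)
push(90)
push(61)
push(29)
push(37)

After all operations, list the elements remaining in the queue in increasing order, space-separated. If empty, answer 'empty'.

Answer: 1 29 35 37 40 41 61 74 90 97

Derivation:
push(74): heap contents = [74]
push(58): heap contents = [58, 74]
pop() → 58: heap contents = [74]
push(64): heap contents = [64, 74]
pop() → 64: heap contents = [74]
push(41): heap contents = [41, 74]
push(40): heap contents = [40, 41, 74]
push(35): heap contents = [35, 40, 41, 74]
push(1): heap contents = [1, 35, 40, 41, 74]
push(97): heap contents = [1, 35, 40, 41, 74, 97]
push(90): heap contents = [1, 35, 40, 41, 74, 90, 97]
push(61): heap contents = [1, 35, 40, 41, 61, 74, 90, 97]
push(29): heap contents = [1, 29, 35, 40, 41, 61, 74, 90, 97]
push(37): heap contents = [1, 29, 35, 37, 40, 41, 61, 74, 90, 97]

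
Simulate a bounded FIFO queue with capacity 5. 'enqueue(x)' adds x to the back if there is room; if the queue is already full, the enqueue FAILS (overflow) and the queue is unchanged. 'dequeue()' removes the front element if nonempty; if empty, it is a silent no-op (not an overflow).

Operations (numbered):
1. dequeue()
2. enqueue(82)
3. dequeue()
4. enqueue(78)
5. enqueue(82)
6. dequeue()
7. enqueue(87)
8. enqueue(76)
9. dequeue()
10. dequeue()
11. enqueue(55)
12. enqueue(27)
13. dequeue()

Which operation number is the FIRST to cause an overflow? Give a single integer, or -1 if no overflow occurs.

Answer: -1

Derivation:
1. dequeue(): empty, no-op, size=0
2. enqueue(82): size=1
3. dequeue(): size=0
4. enqueue(78): size=1
5. enqueue(82): size=2
6. dequeue(): size=1
7. enqueue(87): size=2
8. enqueue(76): size=3
9. dequeue(): size=2
10. dequeue(): size=1
11. enqueue(55): size=2
12. enqueue(27): size=3
13. dequeue(): size=2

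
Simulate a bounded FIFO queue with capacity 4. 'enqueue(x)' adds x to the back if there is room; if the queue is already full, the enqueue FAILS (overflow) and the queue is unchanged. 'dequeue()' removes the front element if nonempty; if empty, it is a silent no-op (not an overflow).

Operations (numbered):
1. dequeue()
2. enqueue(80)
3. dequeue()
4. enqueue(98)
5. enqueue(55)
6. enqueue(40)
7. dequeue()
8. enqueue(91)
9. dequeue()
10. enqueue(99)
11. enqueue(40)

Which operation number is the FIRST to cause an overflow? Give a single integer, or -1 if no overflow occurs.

Answer: -1

Derivation:
1. dequeue(): empty, no-op, size=0
2. enqueue(80): size=1
3. dequeue(): size=0
4. enqueue(98): size=1
5. enqueue(55): size=2
6. enqueue(40): size=3
7. dequeue(): size=2
8. enqueue(91): size=3
9. dequeue(): size=2
10. enqueue(99): size=3
11. enqueue(40): size=4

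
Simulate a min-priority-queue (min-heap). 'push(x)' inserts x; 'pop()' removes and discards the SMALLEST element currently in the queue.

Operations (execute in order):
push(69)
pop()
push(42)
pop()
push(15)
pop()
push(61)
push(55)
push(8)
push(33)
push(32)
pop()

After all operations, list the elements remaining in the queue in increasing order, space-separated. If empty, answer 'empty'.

Answer: 32 33 55 61

Derivation:
push(69): heap contents = [69]
pop() → 69: heap contents = []
push(42): heap contents = [42]
pop() → 42: heap contents = []
push(15): heap contents = [15]
pop() → 15: heap contents = []
push(61): heap contents = [61]
push(55): heap contents = [55, 61]
push(8): heap contents = [8, 55, 61]
push(33): heap contents = [8, 33, 55, 61]
push(32): heap contents = [8, 32, 33, 55, 61]
pop() → 8: heap contents = [32, 33, 55, 61]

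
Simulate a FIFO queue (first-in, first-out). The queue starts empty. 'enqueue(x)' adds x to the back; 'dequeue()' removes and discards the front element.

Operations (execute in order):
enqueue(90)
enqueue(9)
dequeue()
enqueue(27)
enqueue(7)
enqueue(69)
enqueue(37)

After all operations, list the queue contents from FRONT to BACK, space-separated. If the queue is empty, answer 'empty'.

Answer: 9 27 7 69 37

Derivation:
enqueue(90): [90]
enqueue(9): [90, 9]
dequeue(): [9]
enqueue(27): [9, 27]
enqueue(7): [9, 27, 7]
enqueue(69): [9, 27, 7, 69]
enqueue(37): [9, 27, 7, 69, 37]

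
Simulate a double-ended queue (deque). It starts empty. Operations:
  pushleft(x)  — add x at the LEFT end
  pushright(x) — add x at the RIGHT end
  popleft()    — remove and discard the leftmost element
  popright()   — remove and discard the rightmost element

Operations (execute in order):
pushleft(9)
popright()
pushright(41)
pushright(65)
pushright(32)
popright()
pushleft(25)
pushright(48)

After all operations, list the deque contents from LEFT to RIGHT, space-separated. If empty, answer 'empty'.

pushleft(9): [9]
popright(): []
pushright(41): [41]
pushright(65): [41, 65]
pushright(32): [41, 65, 32]
popright(): [41, 65]
pushleft(25): [25, 41, 65]
pushright(48): [25, 41, 65, 48]

Answer: 25 41 65 48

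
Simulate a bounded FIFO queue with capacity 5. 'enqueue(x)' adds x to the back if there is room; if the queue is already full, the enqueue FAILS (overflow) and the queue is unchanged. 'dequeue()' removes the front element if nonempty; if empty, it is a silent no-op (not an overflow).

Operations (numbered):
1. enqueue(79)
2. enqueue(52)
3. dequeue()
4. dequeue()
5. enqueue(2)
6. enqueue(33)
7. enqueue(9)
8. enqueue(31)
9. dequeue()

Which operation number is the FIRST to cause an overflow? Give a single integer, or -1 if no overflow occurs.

1. enqueue(79): size=1
2. enqueue(52): size=2
3. dequeue(): size=1
4. dequeue(): size=0
5. enqueue(2): size=1
6. enqueue(33): size=2
7. enqueue(9): size=3
8. enqueue(31): size=4
9. dequeue(): size=3

Answer: -1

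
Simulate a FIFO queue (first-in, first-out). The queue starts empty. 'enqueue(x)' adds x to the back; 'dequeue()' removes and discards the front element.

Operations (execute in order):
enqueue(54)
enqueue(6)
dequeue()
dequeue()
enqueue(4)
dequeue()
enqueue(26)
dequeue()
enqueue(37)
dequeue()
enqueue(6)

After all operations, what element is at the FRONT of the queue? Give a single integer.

enqueue(54): queue = [54]
enqueue(6): queue = [54, 6]
dequeue(): queue = [6]
dequeue(): queue = []
enqueue(4): queue = [4]
dequeue(): queue = []
enqueue(26): queue = [26]
dequeue(): queue = []
enqueue(37): queue = [37]
dequeue(): queue = []
enqueue(6): queue = [6]

Answer: 6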